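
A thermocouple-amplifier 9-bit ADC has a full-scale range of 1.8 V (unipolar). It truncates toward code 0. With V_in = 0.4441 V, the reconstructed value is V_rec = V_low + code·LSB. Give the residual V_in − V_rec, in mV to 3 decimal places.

One LSB is 1.8 V / 512 = 3.516 mV.
Scaled input = 126.3218 LSBs, so code = 126.
Reconstructed: 0.44296875 V.
V_in − V_rec = 0.00113125 V = 1.131 mV.

1.131 mV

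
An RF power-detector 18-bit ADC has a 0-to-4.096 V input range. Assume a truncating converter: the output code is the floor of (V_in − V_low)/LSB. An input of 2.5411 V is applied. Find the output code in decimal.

code 162630

Full-scale span = 4.096 V; LSB = 4.096/2^18 = 15.62 µV.
(V_in − V_low)/LSB = (2.5411 − 0) / 1.5625e-05 = 162630.400.
So the output code is 162630.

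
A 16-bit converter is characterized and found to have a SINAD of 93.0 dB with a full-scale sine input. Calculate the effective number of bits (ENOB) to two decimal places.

ENOB = (SINAD − 1.76) / 6.02 = (93.0 − 1.76)/6.02 = 15.156.

15.16 bits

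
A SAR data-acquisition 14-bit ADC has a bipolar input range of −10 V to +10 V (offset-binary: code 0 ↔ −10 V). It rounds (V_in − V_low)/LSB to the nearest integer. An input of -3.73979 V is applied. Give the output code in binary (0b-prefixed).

With 16384 levels over 20 V, one step is 1.221 mV.
(V_in − V_low)/LSB = (-3.73979 − (−10)) / 0.0012207 = 5128.364.
So the output code is 5128.
In binary (0b-prefixed): 0b1010000001000.

code 0b1010000001000 (decimal 5128)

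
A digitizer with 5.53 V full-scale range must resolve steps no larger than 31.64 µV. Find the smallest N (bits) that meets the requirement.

Number of steps required ≥ 5.53 V / 31.64 µV = 174778.76.
Need 2^N ≥ 174778.76; 2^17 = 131072, 2^18 = 262144.
Minimum N = 18.

18 bits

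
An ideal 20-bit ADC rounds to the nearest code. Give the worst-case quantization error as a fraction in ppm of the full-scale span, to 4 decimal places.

Rounding → worst-case error = ½ LSB = V_FS/2^21, so 1e+06/2097152 = 0.476837 ppm of full scale.

0.4768 ppm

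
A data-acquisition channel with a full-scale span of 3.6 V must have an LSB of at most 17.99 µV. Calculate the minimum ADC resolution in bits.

Number of steps required ≥ 3.6 V / 17.99 µV = 200111.17.
Need 2^N ≥ 200111.17; 2^17 = 131072, 2^18 = 262144.
Minimum N = 18.

18 bits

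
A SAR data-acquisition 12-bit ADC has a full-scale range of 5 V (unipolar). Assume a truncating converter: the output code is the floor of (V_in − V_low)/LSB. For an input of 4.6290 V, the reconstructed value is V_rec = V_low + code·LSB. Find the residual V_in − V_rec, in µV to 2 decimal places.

93.75 µV

Step size: 5 V ÷ 2^12 = 1.221 mV.
(4.6290 − 0)/0.0012207 = 3792.0768; ⌊·⌋ gives code 3792.
Code 3792 maps back to 0 + 3792×0.0012207 V = 4.6289062 V.
V_in − V_rec = 9.375e-05 V = 93.75 µV.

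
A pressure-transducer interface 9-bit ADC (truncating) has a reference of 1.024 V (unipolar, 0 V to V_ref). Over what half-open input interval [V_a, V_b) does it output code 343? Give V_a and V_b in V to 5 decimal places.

LSB = 1.024/2^9 = 2.000 mV.
V_a = V_low + 343·LSB = 0.686 V; V_b = V_low + 344·LSB = 0.688 V.

[0.68600 V, 0.68800 V)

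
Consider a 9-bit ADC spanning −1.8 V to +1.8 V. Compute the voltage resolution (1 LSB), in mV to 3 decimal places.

7.031 mV

Full-scale span = 3.6 V.
LSB = 3.6 / 2^9 = 3.6 / 512 = 0.00703125 V = 7.031 mV.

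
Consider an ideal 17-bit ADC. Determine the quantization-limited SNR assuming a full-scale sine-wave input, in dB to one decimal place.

104.1 dB

SNR ≈ 6.02·N + 1.76 dB = 6.02·17 + 1.76 = 104.10 dB.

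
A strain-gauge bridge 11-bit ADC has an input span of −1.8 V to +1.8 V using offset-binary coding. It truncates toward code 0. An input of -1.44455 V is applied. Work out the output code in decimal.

Full-scale span = 3.6 V; LSB = 3.6/2^11 = 1.758 mV.
(-1.44455 − (−1.8)) / 0.00175781 = 202.212 LSBs.
So the output code is 202.

code 202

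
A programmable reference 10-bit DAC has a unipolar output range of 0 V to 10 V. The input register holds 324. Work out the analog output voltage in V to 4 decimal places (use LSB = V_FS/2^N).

LSB = 10 V / 2^10 = 9.766 mV.
V_out = 0 + 324 × 0.00976562 V = 3.16406 V.

3.1641 V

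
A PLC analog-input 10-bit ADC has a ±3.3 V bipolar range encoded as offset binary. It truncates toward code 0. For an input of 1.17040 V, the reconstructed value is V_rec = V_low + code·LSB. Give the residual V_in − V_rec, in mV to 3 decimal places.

3.798 mV

One LSB is 6.6 V / 1024 = 6.445 mV.
(V_in − V_low)/LSB = (1.17040 − (−3.3))/0.00644531 = 693.5893 → code 693 (floor).
Code 693 maps back to (−3.3) + 693×0.00644531 V = 1.1666016 V.
Error = 1.17040 − 1.1666016 = 0.00379844 V = 3.798 mV.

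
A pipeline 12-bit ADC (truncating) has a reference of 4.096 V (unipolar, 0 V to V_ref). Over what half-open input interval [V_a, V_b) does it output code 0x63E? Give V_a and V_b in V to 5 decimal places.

LSB = 4.096/2^12 = 1.000 mV.
Code 0x63E = 1598 decimal.
V_a = V_low + 1598·LSB = 1.598 V; V_b = V_low + 1599·LSB = 1.599 V.

[1.59800 V, 1.59900 V)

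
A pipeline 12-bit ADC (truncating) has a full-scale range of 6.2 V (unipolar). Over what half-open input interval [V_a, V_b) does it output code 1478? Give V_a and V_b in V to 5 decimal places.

[2.23721 V, 2.23872 V)

LSB = 6.2/2^12 = 1.514 mV.
V_a = V_low + 1478·LSB = 2.23721 V; V_b = V_low + 1479·LSB = 2.23872 V.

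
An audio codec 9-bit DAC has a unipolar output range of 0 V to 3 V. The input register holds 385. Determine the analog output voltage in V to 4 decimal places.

LSB = 3 V / 2^9 = 5.859 mV.
V_out = 0 + 385 × 0.00585938 V = 2.25586 V.

2.2559 V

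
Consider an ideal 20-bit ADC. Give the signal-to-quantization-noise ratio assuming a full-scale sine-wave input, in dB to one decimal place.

SNR ≈ 6.02·N + 1.76 dB = 6.02·20 + 1.76 = 122.16 dB.

122.2 dB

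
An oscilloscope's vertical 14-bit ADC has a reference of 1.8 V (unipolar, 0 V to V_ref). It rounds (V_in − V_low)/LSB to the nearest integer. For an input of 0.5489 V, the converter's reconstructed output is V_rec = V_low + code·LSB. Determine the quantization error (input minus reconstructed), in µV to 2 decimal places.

LSB = 1.8/2^14 = 109.86 µV.
(0.5489 − 0)/0.000109863 = 4996.2098; round gives code 4996.
Reconstructed: 0.54887695 V.
Difference: 2.30469e-05 V → 23.05 µV.

23.05 µV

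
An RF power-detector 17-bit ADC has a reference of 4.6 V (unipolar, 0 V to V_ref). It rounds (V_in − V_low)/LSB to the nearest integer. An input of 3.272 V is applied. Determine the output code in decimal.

code 93232

LSB = 4.6 V / 131072 = 35.10 µV.
(V_in − V_low)/LSB = (3.272 − 0) / 3.50952e-05 = 93232.083.
round(93232.083) = 93232.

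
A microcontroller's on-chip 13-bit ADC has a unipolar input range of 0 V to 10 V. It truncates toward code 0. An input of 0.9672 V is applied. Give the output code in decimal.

code 792

LSB = 10 V / 8192 = 1.221 mV.
(0.9672 − 0) / 0.0012207 = 792.330 LSBs.
⌊·⌋(792.330) = 792.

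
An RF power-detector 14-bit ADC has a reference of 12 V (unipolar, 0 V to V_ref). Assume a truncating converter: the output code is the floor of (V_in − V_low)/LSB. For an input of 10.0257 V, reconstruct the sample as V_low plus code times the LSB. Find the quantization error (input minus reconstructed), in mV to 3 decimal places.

One LSB is 12 V / 16384 = 0.732 mV.
(10.0257 − 0)/0.000732422 = 13688.4224; ⌊·⌋ gives code 13688.
Reconstructed: 10.025391 V.
Difference: 0.000309375 V → 0.309 mV.

0.309 mV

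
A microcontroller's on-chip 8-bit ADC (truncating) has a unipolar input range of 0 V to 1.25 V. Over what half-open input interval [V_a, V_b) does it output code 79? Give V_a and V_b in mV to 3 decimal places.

[385.742 mV, 390.625 mV)

LSB = 1.25/2^8 = 4.883 mV.
V_a = V_low + 79·LSB = 0.385742 V; V_b = V_low + 80·LSB = 0.390625 V.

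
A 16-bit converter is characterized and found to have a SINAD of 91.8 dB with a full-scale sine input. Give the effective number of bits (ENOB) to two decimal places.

ENOB = (SINAD − 1.76) / 6.02 = (91.8 − 1.76)/6.02 = 14.957.

14.96 bits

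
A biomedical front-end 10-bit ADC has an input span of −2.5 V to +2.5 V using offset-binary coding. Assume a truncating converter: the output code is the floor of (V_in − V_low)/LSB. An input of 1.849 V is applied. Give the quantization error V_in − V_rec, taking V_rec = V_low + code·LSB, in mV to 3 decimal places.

3.297 mV

One LSB is 5 V / 1024 = 4.883 mV.
(1.849 − (−2.5))/0.00488281 = 890.6752; ⌊·⌋ gives code 890.
Reconstructed: 1.8457031 V.
Error = 1.849 − 1.8457031 = 0.00329687 V = 3.297 mV.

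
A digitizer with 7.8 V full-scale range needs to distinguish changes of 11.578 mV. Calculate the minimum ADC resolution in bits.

10 bits

Number of steps required ≥ 7.8 V / 11.578 mV = 673.69.
Need 2^N ≥ 673.69; 2^9 = 512, 2^10 = 1024.
Minimum N = 10.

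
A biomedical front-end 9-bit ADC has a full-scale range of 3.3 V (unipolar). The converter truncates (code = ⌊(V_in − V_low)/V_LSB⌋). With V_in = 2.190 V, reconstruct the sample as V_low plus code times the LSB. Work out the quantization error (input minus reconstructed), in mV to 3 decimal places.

5.039 mV

LSB = 3.3/2^9 = 6.445 mV.
(2.190 − 0)/0.00644531 = 339.7818; ⌊·⌋ gives code 339.
Code 339 maps back to 0 + 339×0.00644531 V = 2.1849609 V.
Error = 2.190 − 2.1849609 = 0.00503906 V = 5.039 mV.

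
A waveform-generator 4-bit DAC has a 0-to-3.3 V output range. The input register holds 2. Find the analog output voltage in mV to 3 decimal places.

412.500 mV

LSB = 3.3 V / 2^4 = 206.250 mV.
V_out = 0 + 2 × 0.20625 V = 0.4125 V.
= 412.500 mV.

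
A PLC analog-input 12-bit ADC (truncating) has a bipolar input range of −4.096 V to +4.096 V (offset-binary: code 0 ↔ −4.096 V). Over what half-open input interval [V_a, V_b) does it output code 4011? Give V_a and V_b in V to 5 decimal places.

[3.92600 V, 3.92800 V)

LSB = 8.192/2^12 = 2.000 mV.
V_a = V_low + 4011·LSB = 3.926 V; V_b = V_low + 4012·LSB = 3.928 V.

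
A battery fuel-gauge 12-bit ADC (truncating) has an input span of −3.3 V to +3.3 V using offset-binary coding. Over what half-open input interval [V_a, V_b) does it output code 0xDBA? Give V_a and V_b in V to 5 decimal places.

LSB = 6.6/2^12 = 1.611 mV.
Code 0xDBA = 3514 decimal.
V_a = V_low + 3514·LSB = 2.36221 V; V_b = V_low + 3515·LSB = 2.36382 V.

[2.36221 V, 2.36382 V)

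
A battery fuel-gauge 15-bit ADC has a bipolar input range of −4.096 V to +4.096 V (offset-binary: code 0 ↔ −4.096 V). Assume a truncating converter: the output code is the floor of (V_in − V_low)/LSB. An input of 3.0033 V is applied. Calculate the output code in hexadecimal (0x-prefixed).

code 0x6EED (decimal 28397)

Full-scale span = 8.192 V; LSB = 8.192/2^15 = 250.00 µV.
(3.0033 − (−4.096)) / 0.00025 = 28397.200 LSBs.
⌊·⌋(28397.200) = 28397.
In hexadecimal (0x-prefixed): 0x6EED.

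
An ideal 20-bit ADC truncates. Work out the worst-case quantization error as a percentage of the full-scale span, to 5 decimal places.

Truncating → worst-case error = 1 LSB = V_FS/2^20, so 100/1048576 = 9.53674e-05 % of full scale.

0.00010 %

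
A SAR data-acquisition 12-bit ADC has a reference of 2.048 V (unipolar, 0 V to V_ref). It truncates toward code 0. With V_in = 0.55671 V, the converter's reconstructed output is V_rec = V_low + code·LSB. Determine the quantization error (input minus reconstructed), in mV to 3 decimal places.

LSB = 2.048/2^12 = 0.500 mV.
(0.55671 − 0)/0.0005 = 1113.4200; ⌊·⌋ gives code 1113.
Reconstructed: 0.5565 V.
Error = 0.55671 − 0.5565 = 0.00021 V = 0.210 mV.

0.210 mV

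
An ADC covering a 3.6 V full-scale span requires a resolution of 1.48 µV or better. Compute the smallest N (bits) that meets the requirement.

Number of steps required ≥ 3.6 V / 1.48 µV = 2432432.43.
Need 2^N ≥ 2432432.43; 2^21 = 2097152, 2^22 = 4194304.
Minimum N = 22.

22 bits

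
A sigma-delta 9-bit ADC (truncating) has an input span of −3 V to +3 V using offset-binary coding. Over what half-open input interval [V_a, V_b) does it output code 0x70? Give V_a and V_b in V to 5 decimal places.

LSB = 6/2^9 = 11.719 mV.
Code 0x70 = 112 decimal.
V_a = V_low + 112·LSB = -1.6875 V; V_b = V_low + 113·LSB = -1.67578 V.

[-1.68750 V, -1.67578 V)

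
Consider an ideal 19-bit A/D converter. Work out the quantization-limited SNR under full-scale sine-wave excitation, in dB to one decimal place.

SNR ≈ 6.02·N + 1.76 dB = 6.02·19 + 1.76 = 116.14 dB.

116.1 dB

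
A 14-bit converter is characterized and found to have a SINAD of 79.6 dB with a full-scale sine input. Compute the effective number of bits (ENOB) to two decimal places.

12.93 bits

ENOB = (SINAD − 1.76) / 6.02 = (79.6 − 1.76)/6.02 = 12.930.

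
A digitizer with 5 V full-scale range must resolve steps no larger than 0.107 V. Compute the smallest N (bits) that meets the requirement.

Number of steps required ≥ 5 V / 0.107 V = 46.73.
Need 2^N ≥ 46.73; 2^5 = 32, 2^6 = 64.
Minimum N = 6.

6 bits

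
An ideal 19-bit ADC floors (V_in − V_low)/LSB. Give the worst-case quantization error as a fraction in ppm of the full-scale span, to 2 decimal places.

Truncating → worst-case error = 1 LSB = V_FS/2^19, so 1e+06/524288 = 1.90735 ppm of full scale.

1.91 ppm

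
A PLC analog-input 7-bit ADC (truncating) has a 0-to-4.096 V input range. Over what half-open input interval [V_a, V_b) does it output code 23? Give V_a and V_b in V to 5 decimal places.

LSB = 4.096/2^7 = 32.000 mV.
V_a = V_low + 23·LSB = 0.736 V; V_b = V_low + 24·LSB = 0.768 V.

[0.73600 V, 0.76800 V)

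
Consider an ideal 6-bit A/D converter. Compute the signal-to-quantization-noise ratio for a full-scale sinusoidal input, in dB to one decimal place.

37.9 dB

SNR ≈ 6.02·N + 1.76 dB = 6.02·6 + 1.76 = 37.88 dB.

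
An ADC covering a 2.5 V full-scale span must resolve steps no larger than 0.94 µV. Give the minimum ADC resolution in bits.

Number of steps required ≥ 2.5 V / 0.94 µV = 2659574.47.
Need 2^N ≥ 2659574.47; 2^21 = 2097152, 2^22 = 4194304.
Minimum N = 22.

22 bits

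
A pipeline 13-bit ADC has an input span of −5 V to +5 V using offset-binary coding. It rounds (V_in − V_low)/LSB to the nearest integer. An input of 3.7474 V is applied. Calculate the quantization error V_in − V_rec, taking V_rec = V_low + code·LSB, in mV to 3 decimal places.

-0.159 mV

Step size: 10 V ÷ 2^13 = 1.221 mV.
Scaled input = 7165.8701 LSBs, so code = 7166.
Reconstructed: 3.7475586 V.
Error = 3.7474 − 3.7475586 = -0.000158594 V = -0.159 mV.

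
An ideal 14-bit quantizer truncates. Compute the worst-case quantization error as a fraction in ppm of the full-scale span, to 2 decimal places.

61.04 ppm

Truncating → worst-case error = 1 LSB = V_FS/2^14, so 1e+06/16384 = 61.0352 ppm of full scale.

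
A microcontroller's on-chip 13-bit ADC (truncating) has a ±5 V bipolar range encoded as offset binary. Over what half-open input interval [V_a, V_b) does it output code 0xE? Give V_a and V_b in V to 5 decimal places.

[-4.98291 V, -4.98169 V)

LSB = 10/2^13 = 1.221 mV.
Code 0xE = 14 decimal.
V_a = V_low + 14·LSB = -4.98291 V; V_b = V_low + 15·LSB = -4.98169 V.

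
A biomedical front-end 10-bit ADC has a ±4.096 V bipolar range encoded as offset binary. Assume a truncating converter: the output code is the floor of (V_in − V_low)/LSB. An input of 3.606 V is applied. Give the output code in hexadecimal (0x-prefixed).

code 0x3C2 (decimal 962)

With 1024 levels over 8.192 V, one step is 8.000 mV.
(3.606 − (−4.096)) / 0.008 = 962.750 LSBs.
⌊·⌋(962.750) = 962.
In hexadecimal (0x-prefixed): 0x3C2.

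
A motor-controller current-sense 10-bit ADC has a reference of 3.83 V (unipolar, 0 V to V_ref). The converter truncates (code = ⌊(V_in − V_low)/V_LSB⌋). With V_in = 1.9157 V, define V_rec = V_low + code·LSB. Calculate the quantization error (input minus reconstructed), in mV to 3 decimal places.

LSB = 3.83/2^10 = 3.740 mV.
(V_in − V_low)/LSB = (1.9157 − 0)/0.00374023 = 512.1872 → code 512 (floor).
Reconstructed: 1.915 V.
V_in − V_rec = 0.0007 V = 0.700 mV.

0.700 mV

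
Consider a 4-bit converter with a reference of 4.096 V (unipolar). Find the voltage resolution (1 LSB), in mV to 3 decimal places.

Full-scale span = 4.096 V.
LSB = 4.096 / 2^4 = 4.096 / 16 = 0.256 V = 256.000 mV.

256.000 mV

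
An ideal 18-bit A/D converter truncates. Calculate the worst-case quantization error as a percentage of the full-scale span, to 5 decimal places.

Truncating → worst-case error = 1 LSB = V_FS/2^18, so 100/262144 = 0.00038147 % of full scale.

0.00038 %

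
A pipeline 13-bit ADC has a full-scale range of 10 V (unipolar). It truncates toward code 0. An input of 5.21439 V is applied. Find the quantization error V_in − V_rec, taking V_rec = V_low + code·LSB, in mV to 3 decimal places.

0.767 mV

LSB = 10/2^13 = 1.221 mV.
Scaled input = 4271.6283 LSBs, so code = 4271.
Reconstructed: 5.213623 V.
Error = 5.21439 − 5.213623 = 0.000766953 V = 0.767 mV.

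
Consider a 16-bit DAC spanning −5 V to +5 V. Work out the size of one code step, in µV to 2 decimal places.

152.59 µV

Full-scale span = 10 V.
LSB = 10 / 2^16 = 10 / 65536 = 0.000152588 V = 152.59 µV.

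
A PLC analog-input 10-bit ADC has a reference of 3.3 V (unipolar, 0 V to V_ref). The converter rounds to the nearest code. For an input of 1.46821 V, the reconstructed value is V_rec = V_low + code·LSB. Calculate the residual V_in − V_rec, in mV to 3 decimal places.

-1.321 mV

Step size: 3.3 V ÷ 2^10 = 3.223 mV.
Scaled input = 455.5900 LSBs, so code = 456.
V_rec = 0 + 456·0.00322266 = 1.4695312 V.
V_in − V_rec = -0.00132125 V = -1.321 mV.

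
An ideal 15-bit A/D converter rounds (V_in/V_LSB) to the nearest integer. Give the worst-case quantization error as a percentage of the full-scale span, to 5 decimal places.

0.00153 %

Rounding → worst-case error = ½ LSB = V_FS/2^16, so 100/65536 = 0.00152588 % of full scale.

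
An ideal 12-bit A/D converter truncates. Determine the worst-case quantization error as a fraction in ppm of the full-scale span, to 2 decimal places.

Truncating → worst-case error = 1 LSB = V_FS/2^12, so 1e+06/4096 = 244.141 ppm of full scale.

244.14 ppm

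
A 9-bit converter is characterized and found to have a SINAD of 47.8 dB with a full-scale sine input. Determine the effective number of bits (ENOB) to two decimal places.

7.65 bits

ENOB = (SINAD − 1.76) / 6.02 = (47.8 − 1.76)/6.02 = 7.648.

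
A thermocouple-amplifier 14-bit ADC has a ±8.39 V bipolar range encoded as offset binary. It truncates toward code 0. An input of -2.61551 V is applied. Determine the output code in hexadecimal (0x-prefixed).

code 0x1606 (decimal 5638)

With 16384 levels over 16.78 V, one step is 1.024 mV.
(-2.61551 − (−8.39)) / 0.00102417 = 5638.215 LSBs.
Floor → code 5638.
In hexadecimal (0x-prefixed): 0x1606.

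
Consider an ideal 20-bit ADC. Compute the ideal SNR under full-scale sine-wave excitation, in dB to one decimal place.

SNR ≈ 6.02·N + 1.76 dB = 6.02·20 + 1.76 = 122.16 dB.

122.2 dB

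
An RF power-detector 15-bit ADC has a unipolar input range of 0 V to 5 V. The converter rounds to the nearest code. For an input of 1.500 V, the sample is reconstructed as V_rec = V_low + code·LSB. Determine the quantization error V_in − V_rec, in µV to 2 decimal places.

61.04 µV

Step size: 5 V ÷ 2^15 = 152.59 µV.
(1.500 − 0)/0.000152588 = 9830.4000; round gives code 9830.
Reconstructed: 1.499939 V.
Difference: 6.10352e-05 V → 61.04 µV.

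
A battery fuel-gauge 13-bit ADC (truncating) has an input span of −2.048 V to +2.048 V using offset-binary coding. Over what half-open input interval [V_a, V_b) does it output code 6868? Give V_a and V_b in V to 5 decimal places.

[1.38600 V, 1.38650 V)

LSB = 4.096/2^13 = 0.500 mV.
V_a = V_low + 6868·LSB = 1.386 V; V_b = V_low + 6869·LSB = 1.3865 V.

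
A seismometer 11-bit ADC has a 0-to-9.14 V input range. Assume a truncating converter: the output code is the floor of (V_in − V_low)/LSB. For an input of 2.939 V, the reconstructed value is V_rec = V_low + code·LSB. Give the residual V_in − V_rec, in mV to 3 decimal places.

2.418 mV

Step size: 9.14 V ÷ 2^11 = 4.463 mV.
(V_in − V_low)/LSB = (2.939 − 0)/0.00446289 = 658.5418 → code 658 (floor).
Reconstructed: 2.936582 V.
Difference: 0.00241797 V → 2.418 mV.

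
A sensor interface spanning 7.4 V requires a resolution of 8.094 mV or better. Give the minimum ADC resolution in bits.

10 bits

Number of steps required ≥ 7.4 V / 8.094 mV = 914.26.
Need 2^N ≥ 914.26; 2^9 = 512, 2^10 = 1024.
Minimum N = 10.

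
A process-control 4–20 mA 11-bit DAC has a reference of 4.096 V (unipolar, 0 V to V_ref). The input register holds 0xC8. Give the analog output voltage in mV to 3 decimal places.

LSB = 4.096 V / 2^11 = 2.000 mV.
Code 0xC8 = 200 decimal.
V_out = 0 + 200 × 0.002 V = 0.4 V.
= 400.000 mV.

400.000 mV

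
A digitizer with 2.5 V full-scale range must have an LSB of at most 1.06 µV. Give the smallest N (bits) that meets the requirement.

22 bits

Number of steps required ≥ 2.5 V / 1.06 µV = 2358490.57.
Need 2^N ≥ 2358490.57; 2^21 = 2097152, 2^22 = 4194304.
Minimum N = 22.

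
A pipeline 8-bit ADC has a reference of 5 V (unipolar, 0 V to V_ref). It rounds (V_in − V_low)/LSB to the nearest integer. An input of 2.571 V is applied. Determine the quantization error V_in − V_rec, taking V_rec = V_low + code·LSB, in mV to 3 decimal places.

One LSB is 5 V / 256 = 19.531 mV.
(2.571 − 0)/0.0195312 = 131.6352; round gives code 132.
V_rec = 0 + 132·0.0195312 = 2.578125 V.
Difference: -0.007125 V → -7.125 mV.

-7.125 mV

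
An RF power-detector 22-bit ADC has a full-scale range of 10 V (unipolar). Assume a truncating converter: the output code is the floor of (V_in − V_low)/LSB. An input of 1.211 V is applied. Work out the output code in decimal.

code 507930

With 4194304 levels over 10 V, one step is 2.38 µV.
(V_in − V_low)/LSB = (1.211 − 0) / 2.38419e-06 = 507930.214.
So the output code is 507930.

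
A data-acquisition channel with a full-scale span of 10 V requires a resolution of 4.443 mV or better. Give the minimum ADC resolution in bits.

Number of steps required ≥ 10 V / 4.443 mV = 2250.73.
Need 2^N ≥ 2250.73; 2^11 = 2048, 2^12 = 4096.
Minimum N = 12.

12 bits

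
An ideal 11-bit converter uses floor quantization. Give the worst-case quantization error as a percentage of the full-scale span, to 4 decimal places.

Truncating → worst-case error = 1 LSB = V_FS/2^11, so 100/2048 = 0.0488281 % of full scale.

0.0488 %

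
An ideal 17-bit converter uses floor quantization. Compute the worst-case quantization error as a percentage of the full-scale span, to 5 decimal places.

Truncating → worst-case error = 1 LSB = V_FS/2^17, so 100/131072 = 0.000762939 % of full scale.

0.00076 %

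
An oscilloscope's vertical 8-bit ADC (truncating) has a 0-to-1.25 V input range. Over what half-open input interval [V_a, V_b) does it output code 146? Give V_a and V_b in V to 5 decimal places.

LSB = 1.25/2^8 = 4.883 mV.
V_a = V_low + 146·LSB = 0.712891 V; V_b = V_low + 147·LSB = 0.717773 V.

[0.71289 V, 0.71777 V)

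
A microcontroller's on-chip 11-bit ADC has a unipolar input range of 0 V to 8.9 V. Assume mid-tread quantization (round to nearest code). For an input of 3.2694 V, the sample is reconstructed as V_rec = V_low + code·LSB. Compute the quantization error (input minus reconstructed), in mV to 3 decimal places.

1.431 mV

LSB = 8.9/2^11 = 4.346 mV.
(V_in − V_low)/LSB = (3.2694 − 0)/0.0043457 = 752.3293 → code 752 (round).
Code 752 maps back to 0 + 752×0.0043457 V = 3.2679688 V.
V_in − V_rec = 0.00143125 V = 1.431 mV.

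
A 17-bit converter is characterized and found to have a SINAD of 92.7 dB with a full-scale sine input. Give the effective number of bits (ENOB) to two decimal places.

ENOB = (SINAD − 1.76) / 6.02 = (92.7 − 1.76)/6.02 = 15.106.

15.11 bits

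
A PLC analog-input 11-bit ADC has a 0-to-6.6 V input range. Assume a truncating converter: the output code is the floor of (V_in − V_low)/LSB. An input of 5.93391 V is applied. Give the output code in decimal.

code 1841

Full-scale span = 6.6 V; LSB = 6.6/2^11 = 3.223 mV.
(5.93391 − 0) / 0.00322266 = 1841.310 LSBs.
⌊·⌋(1841.310) = 1841.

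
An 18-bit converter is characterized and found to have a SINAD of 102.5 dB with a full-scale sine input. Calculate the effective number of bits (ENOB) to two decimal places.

ENOB = (SINAD − 1.76) / 6.02 = (102.5 − 1.76)/6.02 = 16.734.

16.73 bits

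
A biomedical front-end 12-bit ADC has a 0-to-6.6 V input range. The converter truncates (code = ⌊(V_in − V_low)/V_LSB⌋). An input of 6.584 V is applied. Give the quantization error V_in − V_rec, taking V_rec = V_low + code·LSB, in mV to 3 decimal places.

LSB = 6.6/2^12 = 1.611 mV.
(6.584 − 0)/0.00161133 = 4086.0703; ⌊·⌋ gives code 4086.
V_rec = 0 + 4086·0.00161133 = 6.5838867 V.
Difference: 0.000113281 V → 0.113 mV.

0.113 mV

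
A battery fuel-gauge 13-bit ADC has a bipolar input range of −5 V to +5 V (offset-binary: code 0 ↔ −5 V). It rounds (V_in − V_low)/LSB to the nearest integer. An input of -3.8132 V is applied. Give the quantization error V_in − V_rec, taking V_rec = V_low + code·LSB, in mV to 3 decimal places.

LSB = 10/2^13 = 1.221 mV.
(-3.8132 − (−5))/0.0012207 = 972.2266; round gives code 972.
V_rec = (−5) + 972·0.0012207 = -3.8134766 V.
Error = -3.8132 − (−3.8134766) = 0.000276563 V = 0.277 mV.

0.277 mV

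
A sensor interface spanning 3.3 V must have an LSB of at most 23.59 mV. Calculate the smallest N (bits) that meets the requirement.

8 bits

Number of steps required ≥ 3.3 V / 23.59 mV = 139.89.
Need 2^N ≥ 139.89; 2^7 = 128, 2^8 = 256.
Minimum N = 8.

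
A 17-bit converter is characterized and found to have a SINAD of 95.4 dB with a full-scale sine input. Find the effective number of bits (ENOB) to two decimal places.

15.55 bits

ENOB = (SINAD − 1.76) / 6.02 = (95.4 − 1.76)/6.02 = 15.555.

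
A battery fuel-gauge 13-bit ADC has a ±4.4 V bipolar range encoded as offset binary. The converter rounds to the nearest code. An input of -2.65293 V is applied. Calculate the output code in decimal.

code 1626

Full-scale span = 8.8 V; LSB = 8.8/2^13 = 1.074 mV.
Input sits at 1626.363 steps above V_low.
round(1626.363) = 1626.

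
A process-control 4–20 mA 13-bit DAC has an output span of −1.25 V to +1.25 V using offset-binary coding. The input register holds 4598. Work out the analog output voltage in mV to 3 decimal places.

LSB = 2.5 V / 2^13 = 305.18 µV.
V_out = (−1.25) + 4598 × 0.000305176 V = 0.153198 V.
= 153.198 mV.

153.198 mV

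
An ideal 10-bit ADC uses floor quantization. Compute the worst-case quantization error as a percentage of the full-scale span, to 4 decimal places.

0.0977 %

Truncating → worst-case error = 1 LSB = V_FS/2^10, so 100/1024 = 0.0976562 % of full scale.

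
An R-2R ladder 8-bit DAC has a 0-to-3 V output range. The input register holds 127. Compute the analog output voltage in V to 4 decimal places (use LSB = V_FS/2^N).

1.4883 V

LSB = 3 V / 2^8 = 11.719 mV.
V_out = 0 + 127 × 0.0117188 V = 1.48828 V.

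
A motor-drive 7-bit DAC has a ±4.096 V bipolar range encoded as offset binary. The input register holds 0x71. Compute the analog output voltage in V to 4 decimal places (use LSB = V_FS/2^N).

LSB = 8.192 V / 2^7 = 64.000 mV.
Code 0x71 = 113 decimal.
V_out = (−4.096) + 113 × 0.064 V = 3.136 V.

3.1360 V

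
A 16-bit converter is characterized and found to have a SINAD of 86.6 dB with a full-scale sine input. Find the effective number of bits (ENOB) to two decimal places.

ENOB = (SINAD − 1.76) / 6.02 = (86.6 − 1.76)/6.02 = 14.093.

14.09 bits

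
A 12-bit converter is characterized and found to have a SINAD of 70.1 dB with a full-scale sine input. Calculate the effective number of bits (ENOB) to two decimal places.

ENOB = (SINAD − 1.76) / 6.02 = (70.1 − 1.76)/6.02 = 11.352.

11.35 bits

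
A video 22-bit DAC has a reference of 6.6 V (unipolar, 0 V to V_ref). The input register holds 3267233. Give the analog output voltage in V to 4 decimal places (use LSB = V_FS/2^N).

5.1412 V

LSB = 6.6 V / 2^22 = 1.57 µV.
V_out = 0 + 3267233 × 1.57356e-06 V = 5.1412 V.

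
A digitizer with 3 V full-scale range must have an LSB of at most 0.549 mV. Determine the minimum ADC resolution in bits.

Number of steps required ≥ 3 V / 0.549 mV = 5464.48.
Need 2^N ≥ 5464.48; 2^12 = 4096, 2^13 = 8192.
Minimum N = 13.

13 bits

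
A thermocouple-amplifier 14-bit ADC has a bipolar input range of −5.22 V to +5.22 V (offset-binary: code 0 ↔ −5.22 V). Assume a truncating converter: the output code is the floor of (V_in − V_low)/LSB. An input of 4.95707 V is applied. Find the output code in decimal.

code 15971

Full-scale span = 10.44 V; LSB = 10.44/2^14 = 0.637 mV.
(4.95707 − (−5.22)) / 0.000637207 = 15971.371 LSBs.
Floor → code 15971.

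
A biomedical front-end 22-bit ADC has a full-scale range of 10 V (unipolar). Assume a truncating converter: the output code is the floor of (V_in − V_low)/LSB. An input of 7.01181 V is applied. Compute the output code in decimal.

code 2940966

LSB = 10 V / 4194304 = 2.38 µV.
(V_in − V_low)/LSB = (7.01181 − 0) / 2.38419e-06 = 2940966.273.
Floor → code 2940966.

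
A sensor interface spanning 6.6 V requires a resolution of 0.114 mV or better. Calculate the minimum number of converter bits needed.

Number of steps required ≥ 6.6 V / 0.114 mV = 57894.74.
Need 2^N ≥ 57894.74; 2^15 = 32768, 2^16 = 65536.
Minimum N = 16.

16 bits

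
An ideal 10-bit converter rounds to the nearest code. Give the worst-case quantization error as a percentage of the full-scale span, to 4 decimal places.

0.0488 %

Rounding → worst-case error = ½ LSB = V_FS/2^11, so 100/2048 = 0.0488281 % of full scale.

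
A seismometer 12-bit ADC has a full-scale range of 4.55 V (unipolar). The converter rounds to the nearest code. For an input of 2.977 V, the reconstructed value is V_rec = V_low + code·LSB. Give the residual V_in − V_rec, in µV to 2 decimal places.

-50.78 µV

LSB = 4.55/2^12 = 1.111 mV.
(V_in − V_low)/LSB = (2.977 − 0)/0.00111084 = 2679.9543 → code 2680 (round).
Reconstructed: 2.9770508 V.
V_in − V_rec = -5.07812e-05 V = -50.78 µV.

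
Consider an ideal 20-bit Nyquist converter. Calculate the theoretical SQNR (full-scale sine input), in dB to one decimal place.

122.2 dB

SNR ≈ 6.02·N + 1.76 dB = 6.02·20 + 1.76 = 122.16 dB.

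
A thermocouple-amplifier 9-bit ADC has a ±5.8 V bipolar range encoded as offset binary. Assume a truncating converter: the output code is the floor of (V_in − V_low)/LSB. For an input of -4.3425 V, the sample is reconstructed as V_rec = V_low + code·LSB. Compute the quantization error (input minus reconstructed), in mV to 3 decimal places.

7.500 mV

Step size: 11.6 V ÷ 2^9 = 22.656 mV.
(-4.3425 − (−5.8))/0.0226562 = 64.3310; ⌊·⌋ gives code 64.
Code 64 maps back to (−5.8) + 64×0.0226562 V = -4.35 V.
V_in − V_rec = 0.0075 V = 7.500 mV.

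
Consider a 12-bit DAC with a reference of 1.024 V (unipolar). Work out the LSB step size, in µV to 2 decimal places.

250.00 µV

Full-scale span = 1.024 V.
LSB = 1.024 / 2^12 = 1.024 / 4096 = 0.00025 V = 250.00 µV.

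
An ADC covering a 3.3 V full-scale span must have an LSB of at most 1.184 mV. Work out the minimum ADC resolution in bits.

Number of steps required ≥ 3.3 V / 1.184 mV = 2787.16.
Need 2^N ≥ 2787.16; 2^11 = 2048, 2^12 = 4096.
Minimum N = 12.

12 bits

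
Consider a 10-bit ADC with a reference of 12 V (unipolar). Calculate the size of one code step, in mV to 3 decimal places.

Full-scale span = 12 V.
LSB = 12 / 2^10 = 12 / 1024 = 0.0117188 V = 11.719 mV.

11.719 mV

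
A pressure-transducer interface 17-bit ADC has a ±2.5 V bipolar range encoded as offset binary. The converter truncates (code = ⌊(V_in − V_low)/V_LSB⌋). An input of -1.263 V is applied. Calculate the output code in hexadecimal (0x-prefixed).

code 0x7EAB (decimal 32427)

Full-scale span = 5 V; LSB = 5/2^17 = 38.15 µV.
(-1.263 − (−2.5)) / 3.8147e-05 = 32427.213 LSBs.
⌊·⌋(32427.213) = 32427.
In hexadecimal (0x-prefixed): 0x7EAB.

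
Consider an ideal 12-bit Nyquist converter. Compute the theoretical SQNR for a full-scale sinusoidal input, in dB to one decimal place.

74.0 dB

SNR ≈ 6.02·N + 1.76 dB = 6.02·12 + 1.76 = 74.00 dB.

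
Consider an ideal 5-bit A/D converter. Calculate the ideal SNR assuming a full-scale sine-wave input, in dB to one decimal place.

SNR ≈ 6.02·N + 1.76 dB = 6.02·5 + 1.76 = 31.86 dB.

31.9 dB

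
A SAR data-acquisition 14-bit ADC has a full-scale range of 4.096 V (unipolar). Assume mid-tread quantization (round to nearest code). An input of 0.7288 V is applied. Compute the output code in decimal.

With 16384 levels over 4.096 V, one step is 250.00 µV.
Input sits at 2915.200 steps above V_low.
Round → code 2915.

code 2915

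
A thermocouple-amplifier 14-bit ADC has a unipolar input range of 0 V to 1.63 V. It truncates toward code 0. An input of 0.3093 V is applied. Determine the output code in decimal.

Full-scale span = 1.63 V; LSB = 1.63/2^14 = 99.49 µV.
(V_in − V_low)/LSB = (0.3093 − 0) / 9.94873e-05 = 3108.939.
⌊·⌋(3108.939) = 3108.

code 3108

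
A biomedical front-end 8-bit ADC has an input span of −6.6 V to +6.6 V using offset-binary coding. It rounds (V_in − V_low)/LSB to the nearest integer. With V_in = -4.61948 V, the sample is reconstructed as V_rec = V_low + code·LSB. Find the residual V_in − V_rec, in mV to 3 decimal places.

LSB = 13.2/2^8 = 51.562 mV.
(-4.61948 − (−6.6))/0.0515625 = 38.4101; round gives code 38.
Reconstructed: -4.640625 V.
Error = -4.61948 − (−4.640625) = 0.021145 V = 21.145 mV.

21.145 mV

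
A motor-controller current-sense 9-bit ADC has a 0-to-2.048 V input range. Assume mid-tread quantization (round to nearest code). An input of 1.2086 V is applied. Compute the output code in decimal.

LSB = 2.048 V / 512 = 4.000 mV.
(V_in − V_low)/LSB = (1.2086 − 0) / 0.004 = 302.150.
Round → code 302.

code 302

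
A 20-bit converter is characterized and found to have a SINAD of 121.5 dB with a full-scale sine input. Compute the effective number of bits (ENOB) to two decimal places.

19.89 bits

ENOB = (SINAD − 1.76) / 6.02 = (121.5 − 1.76)/6.02 = 19.890.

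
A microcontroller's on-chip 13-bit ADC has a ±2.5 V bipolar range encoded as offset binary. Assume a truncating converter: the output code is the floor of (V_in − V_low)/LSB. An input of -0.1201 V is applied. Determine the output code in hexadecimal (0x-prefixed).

code 0xF3B (decimal 3899)

With 8192 levels over 5 V, one step is 0.610 mV.
(-0.1201 − (−2.5)) / 0.000610352 = 3899.228 LSBs.
Floor → code 3899.
In hexadecimal (0x-prefixed): 0xF3B.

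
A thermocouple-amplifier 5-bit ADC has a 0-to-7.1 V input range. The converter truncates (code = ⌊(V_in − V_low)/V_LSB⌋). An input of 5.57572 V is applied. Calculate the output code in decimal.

code 25

With 32 levels over 7.1 V, one step is 221.875 mV.
Input sits at 25.130 steps above V_low.
So the output code is 25.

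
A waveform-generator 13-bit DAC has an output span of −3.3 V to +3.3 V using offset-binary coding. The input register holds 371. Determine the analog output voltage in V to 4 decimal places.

-3.0011 V

LSB = 6.6 V / 2^13 = 0.806 mV.
V_out = (−3.3) + 371 × 0.000805664 V = -3.0011 V.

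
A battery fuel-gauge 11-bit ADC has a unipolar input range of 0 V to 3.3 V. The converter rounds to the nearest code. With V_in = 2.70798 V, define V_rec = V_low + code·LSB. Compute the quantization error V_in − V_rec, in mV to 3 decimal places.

LSB = 3.3/2^11 = 1.611 mV.
(2.70798 − 0)/0.00161133 = 1680.5888; round gives code 1681.
Reconstructed: 2.7086426 V.
V_in − V_rec = -0.000662578 V = -0.663 mV.

-0.663 mV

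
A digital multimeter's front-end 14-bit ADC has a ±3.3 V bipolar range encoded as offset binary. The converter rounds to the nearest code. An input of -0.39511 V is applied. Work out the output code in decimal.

LSB = 6.6 V / 16384 = 402.83 µV.
Input sits at 7211.169 steps above V_low.
So the output code is 7211.

code 7211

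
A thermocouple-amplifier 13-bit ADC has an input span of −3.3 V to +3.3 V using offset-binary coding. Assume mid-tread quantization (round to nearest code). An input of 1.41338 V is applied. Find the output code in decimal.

code 5850

Full-scale span = 6.6 V; LSB = 6.6/2^13 = 0.806 mV.
(V_in − V_low)/LSB = (1.41338 − (−3.3)) / 0.000805664 = 5850.304.
Round → code 5850.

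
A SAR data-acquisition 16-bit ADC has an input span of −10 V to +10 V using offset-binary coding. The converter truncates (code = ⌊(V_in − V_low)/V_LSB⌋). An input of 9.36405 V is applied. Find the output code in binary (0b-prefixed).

With 65536 levels over 20 V, one step is 305.18 µV.
(V_in − V_low)/LSB = (9.36405 − (−10)) / 0.000305176 = 63452.119.
Floor → code 63452.
In binary (0b-prefixed): 0b1111011111011100.

code 0b1111011111011100 (decimal 63452)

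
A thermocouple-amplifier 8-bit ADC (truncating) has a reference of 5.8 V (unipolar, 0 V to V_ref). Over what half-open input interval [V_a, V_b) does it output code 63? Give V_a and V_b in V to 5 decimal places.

[1.42734 V, 1.45000 V)

LSB = 5.8/2^8 = 22.656 mV.
V_a = V_low + 63·LSB = 1.42734 V; V_b = V_low + 64·LSB = 1.45 V.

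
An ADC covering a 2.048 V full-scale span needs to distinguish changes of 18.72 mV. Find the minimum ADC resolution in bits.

Number of steps required ≥ 2.048 V / 18.72 mV = 109.40.
Need 2^N ≥ 109.40; 2^6 = 64, 2^7 = 128.
Minimum N = 7.

7 bits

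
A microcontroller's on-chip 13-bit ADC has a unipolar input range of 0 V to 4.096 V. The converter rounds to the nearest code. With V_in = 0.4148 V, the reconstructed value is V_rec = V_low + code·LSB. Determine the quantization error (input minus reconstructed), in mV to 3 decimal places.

LSB = 4.096/2^13 = 0.500 mV.
(0.4148 − 0)/0.0005 = 829.6000; round gives code 830.
Reconstructed: 0.415 V.
V_in − V_rec = -0.0002 V = -0.200 mV.

-0.200 mV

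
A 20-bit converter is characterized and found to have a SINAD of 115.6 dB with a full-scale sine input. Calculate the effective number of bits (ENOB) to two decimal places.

18.91 bits

ENOB = (SINAD − 1.76) / 6.02 = (115.6 − 1.76)/6.02 = 18.910.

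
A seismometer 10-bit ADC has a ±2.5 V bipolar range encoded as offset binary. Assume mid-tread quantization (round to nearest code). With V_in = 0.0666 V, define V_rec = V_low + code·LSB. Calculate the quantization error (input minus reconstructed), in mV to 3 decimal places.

-1.759 mV

Step size: 5 V ÷ 2^10 = 4.883 mV.
(0.0666 − (−2.5))/0.00488281 = 525.6397; round gives code 526.
Code 526 maps back to (−2.5) + 526×0.00488281 V = 0.068359375 V.
Difference: -0.00175938 V → -1.759 mV.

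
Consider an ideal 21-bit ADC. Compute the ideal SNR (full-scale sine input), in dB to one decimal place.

SNR ≈ 6.02·N + 1.76 dB = 6.02·21 + 1.76 = 128.18 dB.

128.2 dB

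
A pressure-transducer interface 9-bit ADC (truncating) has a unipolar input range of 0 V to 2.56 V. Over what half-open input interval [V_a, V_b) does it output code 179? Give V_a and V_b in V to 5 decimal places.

[0.89500 V, 0.90000 V)

LSB = 2.56/2^9 = 5.000 mV.
V_a = V_low + 179·LSB = 0.895 V; V_b = V_low + 180·LSB = 0.9 V.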